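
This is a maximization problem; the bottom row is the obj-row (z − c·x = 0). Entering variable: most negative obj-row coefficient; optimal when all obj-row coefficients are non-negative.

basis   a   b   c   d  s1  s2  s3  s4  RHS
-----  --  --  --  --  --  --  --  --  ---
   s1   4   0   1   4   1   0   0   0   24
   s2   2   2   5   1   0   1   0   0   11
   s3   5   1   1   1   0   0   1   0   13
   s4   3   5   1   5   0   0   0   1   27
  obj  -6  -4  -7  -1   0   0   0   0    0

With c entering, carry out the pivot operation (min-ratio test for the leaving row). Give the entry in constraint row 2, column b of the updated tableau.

Ratio test on column c — row 1: 24/1 = 24; row 2: 11/5 = 11/5; row 3: 13/1 = 13; row 4: 27/1 = 27. Minimum is 11/5 at row 2 (s2 leaves); pivot element 5.
Divide row 2 by 5; eliminate column c from the other rows.
In the new row 2, the b entry is the old entry divided by the pivot: 2/5 = 2/5.

2/5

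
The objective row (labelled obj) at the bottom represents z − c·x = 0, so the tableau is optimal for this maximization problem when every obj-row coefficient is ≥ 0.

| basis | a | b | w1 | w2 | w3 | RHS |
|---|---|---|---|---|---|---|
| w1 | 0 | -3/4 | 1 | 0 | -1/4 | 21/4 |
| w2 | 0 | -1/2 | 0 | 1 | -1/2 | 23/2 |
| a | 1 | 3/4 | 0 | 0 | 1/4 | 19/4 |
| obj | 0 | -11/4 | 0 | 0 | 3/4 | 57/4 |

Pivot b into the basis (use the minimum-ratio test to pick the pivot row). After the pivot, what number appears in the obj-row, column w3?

5/3

Ratio test on column b — row 1: entry -3/4 ≤ 0; row 2: entry -1/2 ≤ 0; row 3: (19/4)/(3/4) = 19/3. Minimum is 19/3 at row 3 (a leaves); pivot element 3/4.
Divide row 3 by 3/4; eliminate column b from the other rows.
obj-row update in column w3: 3/4 − (-11/4)·(1/3) = 5/3.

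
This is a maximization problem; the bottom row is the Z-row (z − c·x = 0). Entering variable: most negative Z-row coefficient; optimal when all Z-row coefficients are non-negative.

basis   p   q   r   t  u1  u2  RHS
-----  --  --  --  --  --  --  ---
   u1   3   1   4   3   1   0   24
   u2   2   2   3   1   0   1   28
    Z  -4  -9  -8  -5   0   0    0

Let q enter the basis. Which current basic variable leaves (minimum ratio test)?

u2

Column q entries and ratios — u1: 24/1 = 24; u2: 28/2 = 14.
Smallest ratio is 14 in the row of u2, so u2 leaves.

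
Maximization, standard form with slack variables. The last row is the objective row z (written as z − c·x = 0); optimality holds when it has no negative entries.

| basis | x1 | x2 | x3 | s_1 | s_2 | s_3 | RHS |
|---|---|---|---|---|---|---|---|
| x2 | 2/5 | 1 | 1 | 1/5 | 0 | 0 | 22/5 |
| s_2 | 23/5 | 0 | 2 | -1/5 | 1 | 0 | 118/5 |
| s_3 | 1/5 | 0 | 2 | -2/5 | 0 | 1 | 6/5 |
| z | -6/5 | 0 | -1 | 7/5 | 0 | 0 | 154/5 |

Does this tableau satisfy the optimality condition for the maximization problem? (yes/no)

no

The z-row has a negative entry -6/5 in column x1, so it is not optimal.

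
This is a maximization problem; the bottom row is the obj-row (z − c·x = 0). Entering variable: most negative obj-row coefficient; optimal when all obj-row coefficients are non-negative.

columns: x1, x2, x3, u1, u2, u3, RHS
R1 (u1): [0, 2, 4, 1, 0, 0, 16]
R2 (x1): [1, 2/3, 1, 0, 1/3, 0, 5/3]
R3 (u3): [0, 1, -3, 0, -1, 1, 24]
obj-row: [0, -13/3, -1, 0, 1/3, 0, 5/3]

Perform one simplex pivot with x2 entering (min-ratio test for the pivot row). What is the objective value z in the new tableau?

25/2

Ratio test on column x2 — row 1: 16/2 = 8; row 2: (5/3)/(2/3) = 5/2; row 3: 24/1 = 24. Minimum is 5/2 at row 2 (x1 leaves); pivot element 2/3.
Pivot on row 2; the obj-row RHS becomes 5/3 − (-13/3)·(5/2) = 25/2.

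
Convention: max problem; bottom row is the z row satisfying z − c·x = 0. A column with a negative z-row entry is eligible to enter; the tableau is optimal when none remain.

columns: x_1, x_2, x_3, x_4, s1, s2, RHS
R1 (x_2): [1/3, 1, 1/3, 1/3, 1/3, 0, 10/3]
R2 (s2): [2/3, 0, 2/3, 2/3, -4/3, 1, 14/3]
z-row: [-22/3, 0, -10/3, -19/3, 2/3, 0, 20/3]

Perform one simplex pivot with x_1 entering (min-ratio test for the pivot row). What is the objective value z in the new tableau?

Ratio test on column x_1 — row 1: (10/3)/(1/3) = 10; row 2: (14/3)/(2/3) = 7. Minimum is 7 at row 2 (s2 leaves); pivot element 2/3.
Pivot on row 2; the z-row RHS becomes 20/3 − (-22/3)·7 = 58.

58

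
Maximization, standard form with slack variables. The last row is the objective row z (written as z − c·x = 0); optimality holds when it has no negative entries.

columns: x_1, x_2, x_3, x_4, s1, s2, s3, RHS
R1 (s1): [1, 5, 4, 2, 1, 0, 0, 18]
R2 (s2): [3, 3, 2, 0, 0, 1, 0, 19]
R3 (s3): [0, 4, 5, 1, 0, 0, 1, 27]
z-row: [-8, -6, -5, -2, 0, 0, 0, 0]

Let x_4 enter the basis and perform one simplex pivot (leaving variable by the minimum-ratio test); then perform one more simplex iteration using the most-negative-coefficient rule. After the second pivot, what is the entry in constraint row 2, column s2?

1/3

Ratio test on column x_4 — row 1: 18/2 = 9; row 2: entry 0 ≤ 0; row 3: 27/1 = 27. Minimum is 9 at row 1 (s1 leaves); pivot element 2.
Divide row 1 by 2; eliminate column x_4 from the other rows.
Second iteration: most negative z-row entry is -7 in column x_1, so x_1 enters.
Ratio test on column x_1 — row 1: 9/(1/2) = 18; row 2: 19/3 = 19/3; row 3: entry -1/2 ≤ 0. Minimum is 19/3 at row 2 (s2 leaves); pivot element 3.
Divide row 2 by 3; eliminate column x_1 from the other rows.
After both pivots, the entry at constraint row 2, column s2 is 1/3.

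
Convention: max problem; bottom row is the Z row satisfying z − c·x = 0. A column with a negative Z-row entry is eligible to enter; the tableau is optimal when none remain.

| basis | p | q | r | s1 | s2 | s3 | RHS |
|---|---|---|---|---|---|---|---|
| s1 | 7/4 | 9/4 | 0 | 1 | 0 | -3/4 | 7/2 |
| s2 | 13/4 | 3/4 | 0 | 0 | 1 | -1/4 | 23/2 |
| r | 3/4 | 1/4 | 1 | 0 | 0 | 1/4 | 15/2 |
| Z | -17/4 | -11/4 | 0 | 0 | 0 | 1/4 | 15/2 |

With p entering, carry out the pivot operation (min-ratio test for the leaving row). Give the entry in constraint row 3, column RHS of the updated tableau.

6

Ratio test on column p — row 1: (7/2)/(7/4) = 2; row 2: (23/2)/(13/4) = 46/13; row 3: (15/2)/(3/4) = 10. Minimum is 2 at row 1 (s1 leaves); pivot element 7/4.
Divide row 1 by 7/4; eliminate column p from the other rows.
Row 3 update in column RHS: 15/2 − (3/4)·2 = 6.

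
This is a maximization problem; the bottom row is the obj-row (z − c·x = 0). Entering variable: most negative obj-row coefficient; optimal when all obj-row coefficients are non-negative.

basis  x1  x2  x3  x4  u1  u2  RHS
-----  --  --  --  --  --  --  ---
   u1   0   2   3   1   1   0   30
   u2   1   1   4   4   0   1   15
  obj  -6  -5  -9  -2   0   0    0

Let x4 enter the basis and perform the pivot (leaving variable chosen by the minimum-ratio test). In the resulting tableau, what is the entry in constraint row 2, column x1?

1/4

Ratio test on column x4 — row 1: 30/1 = 30; row 2: 15/4 = 15/4. Minimum is 15/4 at row 2 (u2 leaves); pivot element 4.
Divide row 2 by 4; eliminate column x4 from the other rows.
In the new row 2, the x1 entry is the old entry divided by the pivot: 1/4 = 1/4.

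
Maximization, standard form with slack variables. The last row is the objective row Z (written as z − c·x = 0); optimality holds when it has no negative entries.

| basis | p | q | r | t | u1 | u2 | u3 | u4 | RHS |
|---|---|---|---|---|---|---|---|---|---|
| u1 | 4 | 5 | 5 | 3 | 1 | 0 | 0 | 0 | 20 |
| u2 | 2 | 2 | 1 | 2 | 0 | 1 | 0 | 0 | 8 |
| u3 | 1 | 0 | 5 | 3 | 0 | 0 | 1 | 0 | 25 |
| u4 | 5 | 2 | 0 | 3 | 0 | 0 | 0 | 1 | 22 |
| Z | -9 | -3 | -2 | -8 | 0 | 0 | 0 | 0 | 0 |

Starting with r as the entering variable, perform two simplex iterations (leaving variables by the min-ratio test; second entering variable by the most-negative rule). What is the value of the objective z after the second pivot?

Ratio test on column r — row 1: 20/5 = 4; row 2: 8/1 = 8; row 3: 25/5 = 5; row 4: entry 0 ≤ 0. Minimum is 4 at row 1 (u1 leaves); pivot element 5.
Pivot on row 1; the Z-row RHS becomes 0 − (-2)·4 = 8.
Next entering variable (most negative Z-row entry -37/5): p.
Ratio test on column p — row 1: 4/(4/5) = 5; row 2: 4/(6/5) = 10/3; row 3: entry -3 ≤ 0; row 4: 22/5 = 22/5. Minimum is 10/3 at row 2 (u2 leaves); pivot element 6/5.
After the second pivot the Z-row RHS is 8 − (-37/5)·(10/3) = 98/3.

98/3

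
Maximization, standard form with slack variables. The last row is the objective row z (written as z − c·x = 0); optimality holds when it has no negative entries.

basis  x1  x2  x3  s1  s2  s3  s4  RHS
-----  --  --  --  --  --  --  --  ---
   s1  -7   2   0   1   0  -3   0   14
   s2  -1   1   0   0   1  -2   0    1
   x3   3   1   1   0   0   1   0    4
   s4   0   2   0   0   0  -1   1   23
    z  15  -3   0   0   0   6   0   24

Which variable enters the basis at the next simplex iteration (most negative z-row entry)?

Negative z-row entries: x2: -3.
The most negative is -3 in column x2, so x2 enters.

x2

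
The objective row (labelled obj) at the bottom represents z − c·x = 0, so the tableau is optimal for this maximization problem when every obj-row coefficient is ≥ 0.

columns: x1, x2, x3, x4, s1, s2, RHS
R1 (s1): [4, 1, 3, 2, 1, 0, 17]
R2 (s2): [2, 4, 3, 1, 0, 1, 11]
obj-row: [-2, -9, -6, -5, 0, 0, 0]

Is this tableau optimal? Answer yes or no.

The obj-row has a negative entry -9 in column x2, so it is not optimal.

no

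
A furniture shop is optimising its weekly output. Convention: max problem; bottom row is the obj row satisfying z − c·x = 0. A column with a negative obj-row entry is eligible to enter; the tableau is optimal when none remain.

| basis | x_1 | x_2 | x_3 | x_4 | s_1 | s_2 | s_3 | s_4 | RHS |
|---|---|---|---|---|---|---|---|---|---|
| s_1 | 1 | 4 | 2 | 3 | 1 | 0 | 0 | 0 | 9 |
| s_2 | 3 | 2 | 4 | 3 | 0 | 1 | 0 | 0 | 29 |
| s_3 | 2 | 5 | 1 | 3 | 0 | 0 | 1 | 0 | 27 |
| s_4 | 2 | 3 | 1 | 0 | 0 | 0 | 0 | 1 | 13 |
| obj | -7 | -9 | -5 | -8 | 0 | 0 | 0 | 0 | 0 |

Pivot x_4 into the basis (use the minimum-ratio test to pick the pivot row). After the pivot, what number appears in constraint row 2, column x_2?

-2

Ratio test on column x_4 — row 1: 9/3 = 3; row 2: 29/3 = 29/3; row 3: 27/3 = 9; row 4: entry 0 ≤ 0. Minimum is 3 at row 1 (s_1 leaves); pivot element 3.
Divide row 1 by 3; eliminate column x_4 from the other rows.
Row 2 update in column x_2: 2 − 3·(4/3) = -2.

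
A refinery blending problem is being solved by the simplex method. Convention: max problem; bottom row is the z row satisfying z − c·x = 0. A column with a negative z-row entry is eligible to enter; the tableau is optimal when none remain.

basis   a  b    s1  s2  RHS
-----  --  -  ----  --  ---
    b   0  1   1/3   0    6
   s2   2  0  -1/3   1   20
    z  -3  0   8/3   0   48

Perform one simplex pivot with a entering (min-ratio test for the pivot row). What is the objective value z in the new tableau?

Ratio test on column a — row 1: entry 0 ≤ 0; row 2: 20/2 = 10. Minimum is 10 at row 2 (s2 leaves); pivot element 2.
Pivot on row 2; the z-row RHS becomes 48 − (-3)·10 = 78.

78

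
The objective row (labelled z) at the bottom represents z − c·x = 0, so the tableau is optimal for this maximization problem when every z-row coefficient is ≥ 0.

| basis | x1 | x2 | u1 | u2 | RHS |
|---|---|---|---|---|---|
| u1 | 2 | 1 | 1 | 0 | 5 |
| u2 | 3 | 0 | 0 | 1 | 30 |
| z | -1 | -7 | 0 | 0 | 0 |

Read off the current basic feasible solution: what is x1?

0

x1 is not in the basis, so in the current basic feasible solution x1 = 0.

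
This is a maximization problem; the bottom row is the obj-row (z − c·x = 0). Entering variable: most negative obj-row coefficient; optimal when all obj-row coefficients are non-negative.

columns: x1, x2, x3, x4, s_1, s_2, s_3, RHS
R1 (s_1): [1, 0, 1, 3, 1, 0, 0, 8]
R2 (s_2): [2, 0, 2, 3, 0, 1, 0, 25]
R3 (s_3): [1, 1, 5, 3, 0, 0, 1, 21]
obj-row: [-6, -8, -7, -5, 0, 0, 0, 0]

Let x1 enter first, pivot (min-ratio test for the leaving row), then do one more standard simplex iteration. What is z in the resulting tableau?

152

Ratio test on column x1 — row 1: 8/1 = 8; row 2: 25/2 = 25/2; row 3: 21/1 = 21. Minimum is 8 at row 1 (s_1 leaves); pivot element 1.
Pivot on row 1; the obj-row RHS becomes 0 − (-6)·8 = 48.
Next entering variable (most negative obj-row entry -8): x2.
Ratio test on column x2 — row 1: entry 0 ≤ 0; row 2: entry 0 ≤ 0; row 3: 13/1 = 13. Minimum is 13 at row 3 (s_3 leaves); pivot element 1.
After the second pivot the obj-row RHS is 48 − (-8)·13 = 152.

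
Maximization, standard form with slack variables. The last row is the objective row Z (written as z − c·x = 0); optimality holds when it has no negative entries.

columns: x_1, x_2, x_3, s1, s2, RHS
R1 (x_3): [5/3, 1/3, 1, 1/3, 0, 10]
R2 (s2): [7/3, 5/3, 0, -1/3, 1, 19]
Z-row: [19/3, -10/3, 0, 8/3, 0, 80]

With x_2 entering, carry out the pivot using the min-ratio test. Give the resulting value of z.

118

Ratio test on column x_2 — row 1: 10/(1/3) = 30; row 2: 19/(5/3) = 57/5. Minimum is 57/5 at row 2 (s2 leaves); pivot element 5/3.
Pivot on row 2; the Z-row RHS becomes 80 − (-10/3)·(57/5) = 118.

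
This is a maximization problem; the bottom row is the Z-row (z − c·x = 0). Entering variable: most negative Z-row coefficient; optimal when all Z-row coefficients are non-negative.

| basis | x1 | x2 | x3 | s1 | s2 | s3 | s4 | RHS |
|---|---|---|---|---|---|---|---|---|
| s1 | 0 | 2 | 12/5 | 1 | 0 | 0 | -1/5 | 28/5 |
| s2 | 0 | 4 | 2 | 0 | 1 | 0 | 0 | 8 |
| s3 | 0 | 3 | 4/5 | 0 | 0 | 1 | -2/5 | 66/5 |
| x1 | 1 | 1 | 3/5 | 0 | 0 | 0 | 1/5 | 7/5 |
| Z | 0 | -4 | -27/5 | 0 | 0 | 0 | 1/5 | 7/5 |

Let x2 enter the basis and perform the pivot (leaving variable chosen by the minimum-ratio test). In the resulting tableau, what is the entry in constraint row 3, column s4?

-1

Ratio test on column x2 — row 1: (28/5)/2 = 14/5; row 2: 8/4 = 2; row 3: (66/5)/3 = 22/5; row 4: (7/5)/1 = 7/5. Minimum is 7/5 at row 4 (x1 leaves); pivot element 1.
Divide row 4 by 1; eliminate column x2 from the other rows.
Row 3 update in column s4: -2/5 − 3·(1/5) = -1.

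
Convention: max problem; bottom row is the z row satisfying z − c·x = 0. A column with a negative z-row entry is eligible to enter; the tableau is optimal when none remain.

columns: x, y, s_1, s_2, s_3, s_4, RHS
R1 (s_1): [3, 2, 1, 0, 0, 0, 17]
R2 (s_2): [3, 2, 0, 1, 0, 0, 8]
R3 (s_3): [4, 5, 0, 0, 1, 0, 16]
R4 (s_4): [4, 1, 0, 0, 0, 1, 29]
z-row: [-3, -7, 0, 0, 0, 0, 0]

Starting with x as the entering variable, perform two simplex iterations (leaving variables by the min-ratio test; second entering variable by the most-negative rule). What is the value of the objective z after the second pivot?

Ratio test on column x — row 1: 17/3 = 17/3; row 2: 8/3 = 8/3; row 3: 16/4 = 4; row 4: 29/4 = 29/4. Minimum is 8/3 at row 2 (s_2 leaves); pivot element 3.
Pivot on row 2; the z-row RHS becomes 0 − (-3)·(8/3) = 8.
Next entering variable (most negative z-row entry -5): y.
Ratio test on column y — row 1: entry 0 ≤ 0; row 2: (8/3)/(2/3) = 4; row 3: (16/3)/(7/3) = 16/7; row 4: entry -5/3 ≤ 0. Minimum is 16/7 at row 3 (s_3 leaves); pivot element 7/3.
After the second pivot the z-row RHS is 8 − (-5)·(16/7) = 136/7.

136/7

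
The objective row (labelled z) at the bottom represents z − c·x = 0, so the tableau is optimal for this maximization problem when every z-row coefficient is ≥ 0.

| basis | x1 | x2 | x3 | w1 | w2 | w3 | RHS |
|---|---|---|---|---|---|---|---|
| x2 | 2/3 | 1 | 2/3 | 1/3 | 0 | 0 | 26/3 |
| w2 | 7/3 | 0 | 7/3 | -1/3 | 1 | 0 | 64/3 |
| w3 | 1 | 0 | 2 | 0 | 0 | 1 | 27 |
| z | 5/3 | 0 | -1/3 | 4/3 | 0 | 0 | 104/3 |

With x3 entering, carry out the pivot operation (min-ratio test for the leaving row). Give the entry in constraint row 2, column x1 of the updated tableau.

1

Ratio test on column x3 — row 1: (26/3)/(2/3) = 13; row 2: (64/3)/(7/3) = 64/7; row 3: 27/2 = 27/2. Minimum is 64/7 at row 2 (w2 leaves); pivot element 7/3.
Divide row 2 by 7/3; eliminate column x3 from the other rows.
In the new row 2, the x1 entry is the old entry divided by the pivot: (7/3)/(7/3) = 1.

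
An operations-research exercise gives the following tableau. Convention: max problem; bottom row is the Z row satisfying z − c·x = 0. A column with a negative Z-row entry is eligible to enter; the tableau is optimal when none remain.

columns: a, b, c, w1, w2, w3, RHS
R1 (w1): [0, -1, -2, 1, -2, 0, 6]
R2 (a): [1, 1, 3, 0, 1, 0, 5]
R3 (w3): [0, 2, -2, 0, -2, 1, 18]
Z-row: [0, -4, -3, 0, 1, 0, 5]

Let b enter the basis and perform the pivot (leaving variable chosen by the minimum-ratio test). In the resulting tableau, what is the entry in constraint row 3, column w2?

Ratio test on column b — row 1: entry -1 ≤ 0; row 2: 5/1 = 5; row 3: 18/2 = 9. Minimum is 5 at row 2 (a leaves); pivot element 1.
Divide row 2 by 1; eliminate column b from the other rows.
Row 3 update in column w2: -2 − 2·1 = -4.

-4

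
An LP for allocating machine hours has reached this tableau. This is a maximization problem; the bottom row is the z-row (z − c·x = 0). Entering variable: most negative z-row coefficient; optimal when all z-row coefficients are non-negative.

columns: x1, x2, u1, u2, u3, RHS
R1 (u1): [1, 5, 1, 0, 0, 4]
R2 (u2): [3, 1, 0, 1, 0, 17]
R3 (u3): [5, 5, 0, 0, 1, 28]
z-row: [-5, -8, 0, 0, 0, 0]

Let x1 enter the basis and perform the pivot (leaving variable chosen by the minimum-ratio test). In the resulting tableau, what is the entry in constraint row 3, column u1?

-5

Ratio test on column x1 — row 1: 4/1 = 4; row 2: 17/3 = 17/3; row 3: 28/5 = 28/5. Minimum is 4 at row 1 (u1 leaves); pivot element 1.
Divide row 1 by 1; eliminate column x1 from the other rows.
Row 3 update in column u1: 0 − 5·1 = -5.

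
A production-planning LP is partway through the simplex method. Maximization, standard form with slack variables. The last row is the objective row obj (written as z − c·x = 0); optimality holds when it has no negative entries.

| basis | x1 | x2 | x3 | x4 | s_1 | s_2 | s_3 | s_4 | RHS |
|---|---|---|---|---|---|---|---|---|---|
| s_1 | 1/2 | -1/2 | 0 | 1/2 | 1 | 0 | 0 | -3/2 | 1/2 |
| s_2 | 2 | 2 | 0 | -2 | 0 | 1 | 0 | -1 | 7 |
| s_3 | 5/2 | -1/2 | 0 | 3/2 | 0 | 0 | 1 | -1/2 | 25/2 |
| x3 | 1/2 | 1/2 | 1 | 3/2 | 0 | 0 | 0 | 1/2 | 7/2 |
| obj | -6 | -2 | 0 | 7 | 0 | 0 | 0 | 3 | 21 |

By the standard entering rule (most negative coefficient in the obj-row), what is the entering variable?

Negative obj-row entries: x1: -6, x2: -2.
The most negative is -6 in column x1, so x1 enters.

x1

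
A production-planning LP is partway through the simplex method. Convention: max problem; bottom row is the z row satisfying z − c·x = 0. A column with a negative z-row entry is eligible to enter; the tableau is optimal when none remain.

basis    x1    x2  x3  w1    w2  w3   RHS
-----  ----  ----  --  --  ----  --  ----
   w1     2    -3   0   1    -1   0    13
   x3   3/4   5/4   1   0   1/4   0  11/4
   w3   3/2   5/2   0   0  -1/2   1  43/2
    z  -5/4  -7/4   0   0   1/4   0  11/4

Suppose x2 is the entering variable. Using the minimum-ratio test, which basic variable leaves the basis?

x3

Column x2 entries and ratios — w1: -3 ≤ 0, skip; x3: (11/4)/(5/4) = 11/5; w3: (43/2)/(5/2) = 43/5.
Smallest ratio is 11/5 in the row of x3, so x3 leaves.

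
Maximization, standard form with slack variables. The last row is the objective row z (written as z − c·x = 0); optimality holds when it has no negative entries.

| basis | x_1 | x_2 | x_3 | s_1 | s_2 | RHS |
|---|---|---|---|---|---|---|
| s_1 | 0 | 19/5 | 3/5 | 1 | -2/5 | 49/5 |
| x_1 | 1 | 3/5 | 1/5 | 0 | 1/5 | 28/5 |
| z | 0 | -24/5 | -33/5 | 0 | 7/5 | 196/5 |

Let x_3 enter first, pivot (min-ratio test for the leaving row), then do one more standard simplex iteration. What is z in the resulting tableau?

Ratio test on column x_3 — row 1: (49/5)/(3/5) = 49/3; row 2: (28/5)/(1/5) = 28. Minimum is 49/3 at row 1 (s_1 leaves); pivot element 3/5.
Pivot on row 1; the z-row RHS becomes 196/5 − (-33/5)·(49/3) = 147.
Next entering variable (most negative z-row entry -3): s_2.
Ratio test on column s_2 — row 1: entry -2/3 ≤ 0; row 2: (7/3)/(1/3) = 7. Minimum is 7 at row 2 (x_1 leaves); pivot element 1/3.
After the second pivot the z-row RHS is 147 − (-3)·7 = 168.

168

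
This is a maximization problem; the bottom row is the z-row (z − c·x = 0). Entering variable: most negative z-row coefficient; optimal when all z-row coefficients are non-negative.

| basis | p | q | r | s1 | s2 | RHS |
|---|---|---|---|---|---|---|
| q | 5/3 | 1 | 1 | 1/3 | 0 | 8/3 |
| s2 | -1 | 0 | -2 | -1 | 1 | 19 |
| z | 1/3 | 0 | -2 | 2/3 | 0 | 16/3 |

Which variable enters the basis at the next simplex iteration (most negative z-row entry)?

Negative z-row entries: r: -2.
The most negative is -2 in column r, so r enters.

r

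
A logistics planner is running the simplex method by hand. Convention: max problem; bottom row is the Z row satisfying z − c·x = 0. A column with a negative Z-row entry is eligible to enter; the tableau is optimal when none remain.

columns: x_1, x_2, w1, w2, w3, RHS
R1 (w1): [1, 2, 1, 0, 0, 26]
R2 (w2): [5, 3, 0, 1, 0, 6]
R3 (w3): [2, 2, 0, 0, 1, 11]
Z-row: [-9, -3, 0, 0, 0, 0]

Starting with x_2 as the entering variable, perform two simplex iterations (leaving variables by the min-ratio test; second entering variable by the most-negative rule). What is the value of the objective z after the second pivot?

54/5

Ratio test on column x_2 — row 1: 26/2 = 13; row 2: 6/3 = 2; row 3: 11/2 = 11/2. Minimum is 2 at row 2 (w2 leaves); pivot element 3.
Pivot on row 2; the Z-row RHS becomes 0 − (-3)·2 = 6.
Next entering variable (most negative Z-row entry -4): x_1.
Ratio test on column x_1 — row 1: entry -7/3 ≤ 0; row 2: 2/(5/3) = 6/5; row 3: entry -4/3 ≤ 0. Minimum is 6/5 at row 2 (x_2 leaves); pivot element 5/3.
After the second pivot the Z-row RHS is 6 − (-4)·(6/5) = 54/5.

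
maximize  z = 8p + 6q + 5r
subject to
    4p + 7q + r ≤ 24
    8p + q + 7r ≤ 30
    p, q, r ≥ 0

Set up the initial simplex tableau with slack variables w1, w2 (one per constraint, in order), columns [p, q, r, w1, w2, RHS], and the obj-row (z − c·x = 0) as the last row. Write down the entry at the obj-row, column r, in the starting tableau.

-5

The obj-row carries the negated objective coefficients: the r entry is -5.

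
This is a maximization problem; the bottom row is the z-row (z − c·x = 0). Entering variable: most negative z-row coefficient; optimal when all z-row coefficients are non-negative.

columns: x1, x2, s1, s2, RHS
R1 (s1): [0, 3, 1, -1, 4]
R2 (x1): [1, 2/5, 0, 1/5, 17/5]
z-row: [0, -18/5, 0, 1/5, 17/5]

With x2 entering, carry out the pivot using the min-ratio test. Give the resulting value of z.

Ratio test on column x2 — row 1: 4/3 = 4/3; row 2: (17/5)/(2/5) = 17/2. Minimum is 4/3 at row 1 (s1 leaves); pivot element 3.
Pivot on row 1; the z-row RHS becomes 17/5 − (-18/5)·(4/3) = 41/5.

41/5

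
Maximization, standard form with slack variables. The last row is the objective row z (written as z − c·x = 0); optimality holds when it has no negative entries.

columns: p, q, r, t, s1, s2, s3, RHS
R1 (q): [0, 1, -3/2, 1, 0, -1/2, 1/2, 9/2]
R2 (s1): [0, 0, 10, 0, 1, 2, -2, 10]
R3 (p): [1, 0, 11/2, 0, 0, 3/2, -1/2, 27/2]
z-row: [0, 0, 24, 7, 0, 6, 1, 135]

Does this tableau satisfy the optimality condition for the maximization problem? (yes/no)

yes

Every z-row coefficient is ≥ 0, so the tableau is optimal.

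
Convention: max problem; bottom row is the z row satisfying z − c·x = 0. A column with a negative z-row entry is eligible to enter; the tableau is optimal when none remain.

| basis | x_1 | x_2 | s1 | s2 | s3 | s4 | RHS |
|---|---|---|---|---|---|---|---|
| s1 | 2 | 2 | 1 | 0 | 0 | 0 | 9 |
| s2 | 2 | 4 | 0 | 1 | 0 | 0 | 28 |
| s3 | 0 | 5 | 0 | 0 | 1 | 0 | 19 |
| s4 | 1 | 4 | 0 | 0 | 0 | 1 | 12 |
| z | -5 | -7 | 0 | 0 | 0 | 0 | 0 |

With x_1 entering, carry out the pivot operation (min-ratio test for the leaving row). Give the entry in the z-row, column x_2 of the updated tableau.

Ratio test on column x_1 — row 1: 9/2 = 9/2; row 2: 28/2 = 14; row 3: entry 0 ≤ 0; row 4: 12/1 = 12. Minimum is 9/2 at row 1 (s1 leaves); pivot element 2.
Divide row 1 by 2; eliminate column x_1 from the other rows.
z-row update in column x_2: -7 − (-5)·1 = -2.

-2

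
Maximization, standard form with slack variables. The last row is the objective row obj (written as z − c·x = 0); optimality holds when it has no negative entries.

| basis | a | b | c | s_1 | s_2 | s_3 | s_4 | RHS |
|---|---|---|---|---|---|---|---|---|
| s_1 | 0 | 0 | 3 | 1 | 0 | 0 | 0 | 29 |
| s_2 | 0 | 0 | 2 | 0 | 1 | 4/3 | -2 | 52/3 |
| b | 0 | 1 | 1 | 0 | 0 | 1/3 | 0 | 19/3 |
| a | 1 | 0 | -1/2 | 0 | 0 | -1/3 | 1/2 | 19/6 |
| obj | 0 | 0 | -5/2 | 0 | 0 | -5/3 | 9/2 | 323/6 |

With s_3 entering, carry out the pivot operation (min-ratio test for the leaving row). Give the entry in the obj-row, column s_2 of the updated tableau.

Ratio test on column s_3 — row 1: entry 0 ≤ 0; row 2: (52/3)/(4/3) = 13; row 3: (19/3)/(1/3) = 19; row 4: entry -1/3 ≤ 0. Minimum is 13 at row 2 (s_2 leaves); pivot element 4/3.
Divide row 2 by 4/3; eliminate column s_3 from the other rows.
obj-row update in column s_2: 0 − (-5/3)·(3/4) = 5/4.

5/4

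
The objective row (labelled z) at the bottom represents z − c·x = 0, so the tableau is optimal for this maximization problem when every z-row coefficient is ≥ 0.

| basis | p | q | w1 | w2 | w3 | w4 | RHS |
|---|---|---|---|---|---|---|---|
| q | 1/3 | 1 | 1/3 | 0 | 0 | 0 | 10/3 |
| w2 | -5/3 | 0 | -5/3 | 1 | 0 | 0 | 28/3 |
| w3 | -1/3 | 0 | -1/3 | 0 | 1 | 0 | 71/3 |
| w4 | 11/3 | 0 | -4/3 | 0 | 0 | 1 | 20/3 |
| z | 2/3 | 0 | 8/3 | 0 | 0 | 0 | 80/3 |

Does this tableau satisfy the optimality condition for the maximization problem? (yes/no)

yes

Every z-row coefficient is ≥ 0, so the tableau is optimal.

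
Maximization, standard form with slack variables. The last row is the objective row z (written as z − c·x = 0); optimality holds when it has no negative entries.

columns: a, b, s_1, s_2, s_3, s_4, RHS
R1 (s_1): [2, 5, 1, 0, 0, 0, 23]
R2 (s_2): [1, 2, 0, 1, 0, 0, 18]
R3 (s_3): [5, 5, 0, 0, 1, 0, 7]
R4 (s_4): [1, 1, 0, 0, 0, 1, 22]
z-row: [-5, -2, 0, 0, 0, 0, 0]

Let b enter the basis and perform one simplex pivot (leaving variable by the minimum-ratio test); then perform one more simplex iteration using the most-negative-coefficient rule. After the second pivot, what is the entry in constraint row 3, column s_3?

1/5

Ratio test on column b — row 1: 23/5 = 23/5; row 2: 18/2 = 9; row 3: 7/5 = 7/5; row 4: 22/1 = 22. Minimum is 7/5 at row 3 (s_3 leaves); pivot element 5.
Divide row 3 by 5; eliminate column b from the other rows.
Second iteration: most negative z-row entry is -3 in column a, so a enters.
Ratio test on column a — row 1: entry -3 ≤ 0; row 2: entry -1 ≤ 0; row 3: (7/5)/1 = 7/5; row 4: entry 0 ≤ 0. Minimum is 7/5 at row 3 (b leaves); pivot element 1.
Divide row 3 by 1; eliminate column a from the other rows.
After both pivots, the entry at constraint row 3, column s_3 is 1/5.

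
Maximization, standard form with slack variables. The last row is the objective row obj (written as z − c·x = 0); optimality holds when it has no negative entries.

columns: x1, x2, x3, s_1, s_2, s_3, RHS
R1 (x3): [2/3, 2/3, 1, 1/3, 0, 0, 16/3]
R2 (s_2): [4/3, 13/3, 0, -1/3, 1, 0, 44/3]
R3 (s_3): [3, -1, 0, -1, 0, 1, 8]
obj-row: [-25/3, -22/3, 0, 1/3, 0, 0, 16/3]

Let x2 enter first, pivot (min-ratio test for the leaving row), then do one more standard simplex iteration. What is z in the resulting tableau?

2196/43

Ratio test on column x2 — row 1: (16/3)/(2/3) = 8; row 2: (44/3)/(13/3) = 44/13; row 3: entry -1 ≤ 0. Minimum is 44/13 at row 2 (s_2 leaves); pivot element 13/3.
Pivot on row 2; the obj-row RHS becomes 16/3 − (-22/3)·(44/13) = 392/13.
Next entering variable (most negative obj-row entry -79/13): x1.
Ratio test on column x1 — row 1: (40/13)/(6/13) = 20/3; row 2: (44/13)/(4/13) = 11; row 3: (148/13)/(43/13) = 148/43. Minimum is 148/43 at row 3 (s_3 leaves); pivot element 43/13.
After the second pivot the obj-row RHS is 392/13 − (-79/13)·(148/43) = 2196/43.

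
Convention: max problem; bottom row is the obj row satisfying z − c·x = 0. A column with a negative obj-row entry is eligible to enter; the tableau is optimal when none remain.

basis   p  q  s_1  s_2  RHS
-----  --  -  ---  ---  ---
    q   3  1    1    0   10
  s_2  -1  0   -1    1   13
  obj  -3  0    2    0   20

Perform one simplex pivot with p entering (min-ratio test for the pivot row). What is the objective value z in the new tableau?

30

Ratio test on column p — row 1: 10/3 = 10/3; row 2: entry -1 ≤ 0. Minimum is 10/3 at row 1 (q leaves); pivot element 3.
Pivot on row 1; the obj-row RHS becomes 20 − (-3)·(10/3) = 30.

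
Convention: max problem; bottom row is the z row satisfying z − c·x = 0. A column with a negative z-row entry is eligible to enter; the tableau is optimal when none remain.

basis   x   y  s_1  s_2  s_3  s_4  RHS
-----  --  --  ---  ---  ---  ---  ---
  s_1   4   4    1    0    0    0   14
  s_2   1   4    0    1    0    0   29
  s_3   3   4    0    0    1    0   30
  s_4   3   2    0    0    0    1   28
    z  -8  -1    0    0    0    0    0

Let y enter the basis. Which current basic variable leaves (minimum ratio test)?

Column y entries and ratios — s_1: 14/4 = 7/2; s_2: 29/4 = 29/4; s_3: 30/4 = 15/2; s_4: 28/2 = 14.
Smallest ratio is 7/2 in the row of s_1, so s_1 leaves.

s_1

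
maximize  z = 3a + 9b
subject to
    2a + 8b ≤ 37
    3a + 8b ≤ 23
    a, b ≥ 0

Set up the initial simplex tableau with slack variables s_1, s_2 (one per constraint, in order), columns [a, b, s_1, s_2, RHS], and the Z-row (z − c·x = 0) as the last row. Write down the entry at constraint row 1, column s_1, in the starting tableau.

Slack s_1 belongs to constraint 1; its column is the unit vector e_1, so the entry in row 1 is 1.

1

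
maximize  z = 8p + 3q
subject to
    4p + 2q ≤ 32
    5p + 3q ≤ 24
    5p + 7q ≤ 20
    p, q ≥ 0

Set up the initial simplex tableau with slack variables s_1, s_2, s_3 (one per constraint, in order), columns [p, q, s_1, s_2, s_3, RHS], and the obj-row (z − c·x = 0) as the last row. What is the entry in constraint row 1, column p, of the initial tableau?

Constraint 1 has coefficient 4 on p.

4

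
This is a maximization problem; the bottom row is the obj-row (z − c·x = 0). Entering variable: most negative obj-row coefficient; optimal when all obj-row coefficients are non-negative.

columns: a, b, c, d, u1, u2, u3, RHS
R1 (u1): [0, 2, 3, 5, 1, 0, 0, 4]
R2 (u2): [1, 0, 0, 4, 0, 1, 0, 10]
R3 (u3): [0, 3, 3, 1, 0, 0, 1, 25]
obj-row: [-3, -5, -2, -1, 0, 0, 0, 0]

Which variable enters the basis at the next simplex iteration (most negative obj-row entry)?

Negative obj-row entries: a: -3, b: -5, c: -2, d: -1.
The most negative is -5 in column b, so b enters.

b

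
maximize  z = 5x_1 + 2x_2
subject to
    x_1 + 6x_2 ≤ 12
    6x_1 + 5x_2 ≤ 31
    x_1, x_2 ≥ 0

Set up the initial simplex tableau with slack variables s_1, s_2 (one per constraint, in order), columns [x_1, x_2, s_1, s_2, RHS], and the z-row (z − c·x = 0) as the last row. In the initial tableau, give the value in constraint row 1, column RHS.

12

The RHS of constraint 1 is b_1 = 12.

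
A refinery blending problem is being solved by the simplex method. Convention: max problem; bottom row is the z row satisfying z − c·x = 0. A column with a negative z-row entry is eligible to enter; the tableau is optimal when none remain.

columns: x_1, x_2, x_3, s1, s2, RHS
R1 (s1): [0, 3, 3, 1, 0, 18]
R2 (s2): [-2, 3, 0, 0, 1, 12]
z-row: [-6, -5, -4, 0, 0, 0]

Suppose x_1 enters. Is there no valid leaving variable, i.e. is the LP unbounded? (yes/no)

yes

Every constraint-row entry in column x_1 is ≤ 0, so increasing x_1 is unbounded.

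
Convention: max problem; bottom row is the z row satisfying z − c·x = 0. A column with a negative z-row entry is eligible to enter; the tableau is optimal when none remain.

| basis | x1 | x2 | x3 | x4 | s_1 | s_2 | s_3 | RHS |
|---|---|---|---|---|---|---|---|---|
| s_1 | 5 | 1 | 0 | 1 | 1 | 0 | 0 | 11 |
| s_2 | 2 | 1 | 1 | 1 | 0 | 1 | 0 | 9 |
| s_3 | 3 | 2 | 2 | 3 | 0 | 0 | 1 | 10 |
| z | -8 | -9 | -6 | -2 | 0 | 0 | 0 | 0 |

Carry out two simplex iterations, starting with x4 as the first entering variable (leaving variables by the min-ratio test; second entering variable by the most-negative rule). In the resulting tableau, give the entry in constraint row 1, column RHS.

6

Ratio test on column x4 — row 1: 11/1 = 11; row 2: 9/1 = 9; row 3: 10/3 = 10/3. Minimum is 10/3 at row 3 (s_3 leaves); pivot element 3.
Divide row 3 by 3; eliminate column x4 from the other rows.
Second iteration: most negative z-row entry is -23/3 in column x2, so x2 enters.
Ratio test on column x2 — row 1: (23/3)/(1/3) = 23; row 2: (17/3)/(1/3) = 17; row 3: (10/3)/(2/3) = 5. Minimum is 5 at row 3 (x4 leaves); pivot element 2/3.
Divide row 3 by 2/3; eliminate column x2 from the other rows.
After both pivots, the entry at constraint row 1, column RHS is 6.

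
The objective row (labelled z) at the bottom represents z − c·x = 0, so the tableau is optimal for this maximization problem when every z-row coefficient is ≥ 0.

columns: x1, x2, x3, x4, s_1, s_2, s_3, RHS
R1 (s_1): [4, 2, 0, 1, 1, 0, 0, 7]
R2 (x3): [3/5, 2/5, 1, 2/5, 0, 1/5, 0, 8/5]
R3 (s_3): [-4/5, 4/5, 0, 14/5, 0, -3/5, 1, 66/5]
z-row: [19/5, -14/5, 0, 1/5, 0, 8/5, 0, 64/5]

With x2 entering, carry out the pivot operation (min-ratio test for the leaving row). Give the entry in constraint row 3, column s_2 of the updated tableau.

-3/5

Ratio test on column x2 — row 1: 7/2 = 7/2; row 2: (8/5)/(2/5) = 4; row 3: (66/5)/(4/5) = 33/2. Minimum is 7/2 at row 1 (s_1 leaves); pivot element 2.
Divide row 1 by 2; eliminate column x2 from the other rows.
Row 3 update in column s_2: -3/5 − (4/5)·0 = -3/5.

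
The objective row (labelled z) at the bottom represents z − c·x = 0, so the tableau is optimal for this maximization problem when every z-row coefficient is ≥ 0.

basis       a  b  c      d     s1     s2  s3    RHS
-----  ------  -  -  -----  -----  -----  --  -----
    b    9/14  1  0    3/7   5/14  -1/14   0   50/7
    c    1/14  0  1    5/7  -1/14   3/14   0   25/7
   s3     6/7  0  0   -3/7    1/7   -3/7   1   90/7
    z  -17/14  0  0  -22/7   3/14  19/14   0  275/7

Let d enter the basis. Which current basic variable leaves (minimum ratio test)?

c

Column d entries and ratios — b: (50/7)/(3/7) = 50/3; c: (25/7)/(5/7) = 5; s3: -3/7 ≤ 0, skip.
Smallest ratio is 5 in the row of c, so c leaves.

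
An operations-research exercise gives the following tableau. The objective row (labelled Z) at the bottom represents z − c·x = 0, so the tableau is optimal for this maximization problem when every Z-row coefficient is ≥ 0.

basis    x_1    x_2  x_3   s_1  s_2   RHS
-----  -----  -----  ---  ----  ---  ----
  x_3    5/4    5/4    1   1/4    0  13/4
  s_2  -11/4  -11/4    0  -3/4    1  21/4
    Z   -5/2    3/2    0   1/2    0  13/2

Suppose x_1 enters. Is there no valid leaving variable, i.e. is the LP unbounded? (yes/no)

Column x_1 has positive entries in row(s) 1, so the ratio test bounds it — not unbounded.

no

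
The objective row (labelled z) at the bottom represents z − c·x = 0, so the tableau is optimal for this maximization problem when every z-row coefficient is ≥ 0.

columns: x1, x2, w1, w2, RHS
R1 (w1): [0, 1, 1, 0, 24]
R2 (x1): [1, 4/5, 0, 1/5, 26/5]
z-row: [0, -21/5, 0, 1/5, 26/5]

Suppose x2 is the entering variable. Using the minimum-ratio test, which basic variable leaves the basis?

Column x2 entries and ratios — w1: 24/1 = 24; x1: (26/5)/(4/5) = 13/2.
Smallest ratio is 13/2 in the row of x1, so x1 leaves.

x1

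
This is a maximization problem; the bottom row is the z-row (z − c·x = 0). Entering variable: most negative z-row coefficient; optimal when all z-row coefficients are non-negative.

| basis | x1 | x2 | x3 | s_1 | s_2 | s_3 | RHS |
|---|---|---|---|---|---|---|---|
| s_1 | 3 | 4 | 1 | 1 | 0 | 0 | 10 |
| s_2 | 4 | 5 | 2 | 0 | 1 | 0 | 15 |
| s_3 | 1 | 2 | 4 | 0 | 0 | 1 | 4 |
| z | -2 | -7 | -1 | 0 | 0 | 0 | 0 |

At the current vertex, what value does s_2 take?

15

s_2 is basic (row 2); its value is the RHS of that row, 15.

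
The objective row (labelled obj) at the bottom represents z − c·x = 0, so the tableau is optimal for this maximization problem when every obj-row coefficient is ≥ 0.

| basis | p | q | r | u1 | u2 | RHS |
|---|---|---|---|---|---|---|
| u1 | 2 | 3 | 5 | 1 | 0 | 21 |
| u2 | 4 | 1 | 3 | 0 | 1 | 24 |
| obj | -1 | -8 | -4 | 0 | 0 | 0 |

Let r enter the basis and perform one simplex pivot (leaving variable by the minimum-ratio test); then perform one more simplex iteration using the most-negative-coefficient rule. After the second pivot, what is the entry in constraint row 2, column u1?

Ratio test on column r — row 1: 21/5 = 21/5; row 2: 24/3 = 8. Minimum is 21/5 at row 1 (u1 leaves); pivot element 5.
Divide row 1 by 5; eliminate column r from the other rows.
Second iteration: most negative obj-row entry is -28/5 in column q, so q enters.
Ratio test on column q — row 1: (21/5)/(3/5) = 7; row 2: entry -4/5 ≤ 0. Minimum is 7 at row 1 (r leaves); pivot element 3/5.
Divide row 1 by 3/5; eliminate column q from the other rows.
After both pivots, the entry at constraint row 2, column u1 is -1/3.

-1/3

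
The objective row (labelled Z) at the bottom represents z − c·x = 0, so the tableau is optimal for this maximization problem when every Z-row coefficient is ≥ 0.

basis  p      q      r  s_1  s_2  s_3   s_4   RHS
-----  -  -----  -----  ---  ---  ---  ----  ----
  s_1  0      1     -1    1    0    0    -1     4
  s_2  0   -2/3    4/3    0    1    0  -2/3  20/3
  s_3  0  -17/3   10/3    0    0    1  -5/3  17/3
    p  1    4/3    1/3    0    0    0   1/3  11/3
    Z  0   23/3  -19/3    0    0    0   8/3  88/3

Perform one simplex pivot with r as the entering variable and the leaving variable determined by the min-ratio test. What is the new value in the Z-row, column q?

-31/10

Ratio test on column r — row 1: entry -1 ≤ 0; row 2: (20/3)/(4/3) = 5; row 3: (17/3)/(10/3) = 17/10; row 4: (11/3)/(1/3) = 11. Minimum is 17/10 at row 3 (s_3 leaves); pivot element 10/3.
Divide row 3 by 10/3; eliminate column r from the other rows.
Z-row update in column q: 23/3 − (-19/3)·(-17/10) = -31/10.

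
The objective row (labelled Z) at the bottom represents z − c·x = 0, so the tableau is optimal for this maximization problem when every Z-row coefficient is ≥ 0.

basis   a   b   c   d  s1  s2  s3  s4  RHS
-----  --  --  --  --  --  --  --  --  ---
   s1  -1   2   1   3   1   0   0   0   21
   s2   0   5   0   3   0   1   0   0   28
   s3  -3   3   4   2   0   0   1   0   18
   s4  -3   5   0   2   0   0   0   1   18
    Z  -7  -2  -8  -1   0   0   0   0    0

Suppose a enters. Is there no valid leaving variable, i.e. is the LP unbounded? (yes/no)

yes

Every constraint-row entry in column a is ≤ 0, so increasing a is unbounded.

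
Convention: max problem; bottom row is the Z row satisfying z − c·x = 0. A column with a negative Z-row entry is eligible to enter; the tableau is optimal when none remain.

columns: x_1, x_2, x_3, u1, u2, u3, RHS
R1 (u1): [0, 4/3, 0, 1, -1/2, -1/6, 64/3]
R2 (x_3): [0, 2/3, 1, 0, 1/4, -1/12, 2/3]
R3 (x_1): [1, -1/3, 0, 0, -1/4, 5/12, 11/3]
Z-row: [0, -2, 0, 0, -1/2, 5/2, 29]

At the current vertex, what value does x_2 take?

x_2 is not in the basis, so in the current basic feasible solution x_2 = 0.

0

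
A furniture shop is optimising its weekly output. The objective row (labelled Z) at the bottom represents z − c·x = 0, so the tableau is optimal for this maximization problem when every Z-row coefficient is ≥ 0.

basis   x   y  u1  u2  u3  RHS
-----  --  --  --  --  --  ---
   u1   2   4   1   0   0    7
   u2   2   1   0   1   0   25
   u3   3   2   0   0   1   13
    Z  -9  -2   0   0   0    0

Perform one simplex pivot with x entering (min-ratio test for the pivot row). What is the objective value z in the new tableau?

63/2

Ratio test on column x — row 1: 7/2 = 7/2; row 2: 25/2 = 25/2; row 3: 13/3 = 13/3. Minimum is 7/2 at row 1 (u1 leaves); pivot element 2.
Pivot on row 1; the Z-row RHS becomes 0 − (-9)·(7/2) = 63/2.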